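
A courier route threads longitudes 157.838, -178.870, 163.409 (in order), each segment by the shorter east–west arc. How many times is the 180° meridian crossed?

2

Leg 1: +157.838° → -178.870°, shortest Δλ = 23.292° (east) — crosses 180°.
Leg 2: -178.870° → +163.409°, shortest Δλ = -17.721° (west) — crosses 180°.
Total crossings: 2.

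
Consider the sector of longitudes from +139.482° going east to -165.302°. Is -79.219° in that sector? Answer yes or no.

No

Band width going east from +139.482° to -165.302°: ((-165.302 − 139.482) mod 360) = 55.216°.
Offset of -79.219° east of the west edge: ((-79.219 − 139.482) mod 360) = 141.299°.
141.299° > 55.216° ⇒ outside.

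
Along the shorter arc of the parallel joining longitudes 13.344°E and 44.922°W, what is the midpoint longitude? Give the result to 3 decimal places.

Signed shortest Δλ from +13.344° to -44.922° is -58.266°.
Midpoint longitude = +13.344° + (-58.266°)/2 = +13.344° − 29.133° = -15.789°.

15.789°W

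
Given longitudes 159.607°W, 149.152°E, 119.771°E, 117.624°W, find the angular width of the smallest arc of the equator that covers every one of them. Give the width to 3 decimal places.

122.605°

Sort the longitudes: -159.607°, -117.624°, +119.771°, +149.152°.
Eastward gaps between consecutive values (wrapping around): 41.983°, 237.395°, 29.381°, 51.241°.
Largest gap = 237.395° ⇒ minimal covering band is its complement: 360° − 237.395° = 122.605°.
Band runs from +119.771° eastward to -117.624°, crossing the antimeridian.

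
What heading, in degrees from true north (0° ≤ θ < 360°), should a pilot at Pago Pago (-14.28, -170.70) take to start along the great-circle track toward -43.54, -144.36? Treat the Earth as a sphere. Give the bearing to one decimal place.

147.6°

Δλ = -144.36 − -170.70 = 26.34°.
θ = atan2( sin Δλ · cos φ₂ , cos φ₁ · sin φ₂ − sin φ₁ · cos φ₂ · cos Δλ )
  = atan2(0.32163, -0.50734) = 147.627° → normalised to [0°, 360°): 147.627°.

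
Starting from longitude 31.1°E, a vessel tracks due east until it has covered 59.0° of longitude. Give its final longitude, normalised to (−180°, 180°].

Start at +31.1°; shift +59.0° → +90.1°.
+90.1° already lies in (−180°, 180°].

90.1°E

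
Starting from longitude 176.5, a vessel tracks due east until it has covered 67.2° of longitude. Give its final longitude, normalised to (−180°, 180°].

-116.3°

Start at +176.5°; shift +67.2° → +243.7°.
+243.7° lies outside (−180°, 180°]; subtract 360° → -116.3°.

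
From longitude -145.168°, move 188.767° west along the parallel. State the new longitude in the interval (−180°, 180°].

+26.065°

Start at -145.168°; shift −188.767° → -333.935°.
-333.935° lies outside (−180°, 180°]; add 360° → +26.065°.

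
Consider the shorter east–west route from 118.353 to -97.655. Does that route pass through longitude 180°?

Yes

Naïve |-97.655 − 118.353| = 216.008° > 180°, so the shorter arc goes the other way round — across 180°.
Signed shortest Δλ = ((-97.655 − 118.353 + 180) mod 360) − 180 = 143.992°.
Going east by 143.992° from +118.353° passes through 180° before reaching -97.655°.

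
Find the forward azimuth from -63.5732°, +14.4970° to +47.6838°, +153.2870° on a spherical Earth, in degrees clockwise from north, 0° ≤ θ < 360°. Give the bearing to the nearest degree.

Δλ = 153.2870 − 14.4970 = 138.7900°.
θ = atan2( sin Δλ · cos φ₂ , cos φ₁ · sin φ₂ − sin φ₁ · cos φ₂ · cos Δλ )
  = atan2(0.44353, -0.12445) = 105.673° → normalised to [0°, 360°): 105.673°.

106°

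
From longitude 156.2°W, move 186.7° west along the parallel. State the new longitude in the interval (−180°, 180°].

17.1°E

Start at -156.2°; shift −186.7° → -342.9°.
-342.9° lies outside (−180°, 180°]; add 360° → +17.1°.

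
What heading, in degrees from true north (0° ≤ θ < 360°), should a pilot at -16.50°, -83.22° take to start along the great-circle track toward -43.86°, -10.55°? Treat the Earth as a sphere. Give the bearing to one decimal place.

131.2°

Δλ = -10.55 − -83.22 = 72.67°.
θ = atan2( sin Δλ · cos φ₂ , cos φ₁ · sin φ₂ − sin φ₁ · cos φ₂ · cos Δλ )
  = atan2(0.68830, -0.60336) = 131.238° → normalised to [0°, 360°): 131.238°.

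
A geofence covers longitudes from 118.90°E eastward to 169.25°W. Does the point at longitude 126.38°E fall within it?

Band width going east from +118.90° to -169.25°: ((-169.25 − 118.90) mod 360) = 71.85°.
Offset of +126.38° east of the west edge: ((126.38 − 118.90) mod 360) = 7.48°.
7.48° ≤ 71.85° ⇒ inside.

Yes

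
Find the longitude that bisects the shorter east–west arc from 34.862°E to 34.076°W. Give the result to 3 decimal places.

0.393°E

Signed shortest Δλ from +34.862° to -34.076° is -68.938°.
Midpoint longitude = +34.862° + (-68.938°)/2 = +34.862° − 34.469° = +0.393°.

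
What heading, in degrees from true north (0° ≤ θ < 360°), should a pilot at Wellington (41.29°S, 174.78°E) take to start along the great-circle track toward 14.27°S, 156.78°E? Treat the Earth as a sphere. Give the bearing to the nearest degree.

325°

Δλ = 156.78 − 174.78 = -18.00°.
θ = atan2( sin Δλ · cos φ₂ , cos φ₁ · sin φ₂ − sin φ₁ · cos φ₂ · cos Δλ )
  = atan2(-0.29948, 0.42300) = -35.298° → normalised to [0°, 360°): 324.702°.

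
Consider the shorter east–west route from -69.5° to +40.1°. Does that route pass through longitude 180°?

No

Signed shortest Δλ = ((40.1 − -69.5 + 180) mod 360) − 180 = 109.6°.
Going east by 109.6° from -69.5° reaches +40.1° without touching 180°.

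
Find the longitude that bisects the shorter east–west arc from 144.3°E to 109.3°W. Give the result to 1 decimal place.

Signed shortest Δλ from +144.3° to -109.3° is +106.4°.
Midpoint longitude = +144.3° + (+106.4°)/2 = +144.3° + 53.2° = +197.5°.
Normalise into (−180°, 180°]: -162.5°.
(The naïve average (+144.3 + -109.3)/2 = 17.5° is on the wrong side of the globe.)

162.5°W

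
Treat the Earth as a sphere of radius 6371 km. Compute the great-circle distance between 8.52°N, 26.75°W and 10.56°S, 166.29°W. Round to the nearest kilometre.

Δλ = -166.29 − -26.75 = -139.54°.
Δφ = -10.56 − 8.52 = -19.08°.
a = sin²(Δφ/2) + cos φ₁ · cos φ₂ · sin²(Δλ/2) = 0.883435.
c = 2·atan2(√a, √(1−a)) = 2.44475 rad → d = 6371·c ≈ 15575.48 km.

15575 km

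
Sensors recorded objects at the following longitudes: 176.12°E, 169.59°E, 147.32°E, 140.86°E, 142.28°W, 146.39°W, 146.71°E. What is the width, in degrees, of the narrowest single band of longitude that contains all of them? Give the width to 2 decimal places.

Sort the longitudes: -146.39°, -142.28°, +140.86°, +146.71°, +147.32°, +169.59°, +176.12°.
Eastward gaps between consecutive values (wrapping around): 4.11°, 283.14°, 5.85°, 0.61°, 22.27°, 6.53°, 37.49°.
Largest gap = 283.14° ⇒ minimal covering band is its complement: 360° − 283.14° = 76.86°.
Band runs from +140.86° eastward to -142.28°, crossing the antimeridian.

76.86°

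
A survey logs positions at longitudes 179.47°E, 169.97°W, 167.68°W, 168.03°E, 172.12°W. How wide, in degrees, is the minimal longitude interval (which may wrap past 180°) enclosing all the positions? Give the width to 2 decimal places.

24.29°

Sort the longitudes: -172.12°, -169.97°, -167.68°, +168.03°, +179.47°.
Eastward gaps between consecutive values (wrapping around): 2.15°, 2.29°, 335.71°, 11.44°, 8.41°.
Largest gap = 335.71° ⇒ minimal covering band is its complement: 360° − 335.71° = 24.29°.
Band runs from +168.03° eastward to -167.68°, crossing the antimeridian.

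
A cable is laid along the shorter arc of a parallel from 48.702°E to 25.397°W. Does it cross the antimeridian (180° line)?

No

Signed shortest Δλ = ((-25.397 − 48.702 + 180) mod 360) − 180 = -74.099°.
Going west by 74.099° from +48.702° reaches -25.397° without touching 180°.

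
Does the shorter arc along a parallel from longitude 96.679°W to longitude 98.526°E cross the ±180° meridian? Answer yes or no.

Yes

Naïve |98.526 − -96.679| = 195.205° > 180°, so the shorter arc goes the other way round — across 180°.
Signed shortest Δλ = ((98.526 − -96.679 + 180) mod 360) − 180 = -164.795°.
Going west by 164.795° from -96.679° passes through 180° before reaching +98.526°.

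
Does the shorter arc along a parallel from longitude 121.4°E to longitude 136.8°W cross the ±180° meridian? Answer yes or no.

Naïve |-136.8 − 121.4| = 258.2° > 180°, so the shorter arc goes the other way round — across 180°.
Signed shortest Δλ = ((-136.8 − 121.4 + 180) mod 360) − 180 = 101.8°.
Going east by 101.8° from +121.4° passes through 180° before reaching -136.8°.

Yes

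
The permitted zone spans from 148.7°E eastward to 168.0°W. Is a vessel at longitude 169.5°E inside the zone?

Band width going east from +148.7° to -168.0°: ((-168.0 − 148.7) mod 360) = 43.3°.
Offset of +169.5° east of the west edge: ((169.5 − 148.7) mod 360) = 20.8°.
20.8° ≤ 43.3° ⇒ inside.

Yes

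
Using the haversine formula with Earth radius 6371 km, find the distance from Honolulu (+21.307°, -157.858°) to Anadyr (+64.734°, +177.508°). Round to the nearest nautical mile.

Δλ = 177.508 − -157.858 = 335.366°; wrapped into (−180°, 180°]: -24.634°.
Δφ = 64.734 − 21.307 = 43.427°.
a = sin²(Δφ/2) + cos φ₁ · cos φ₂ · sin²(Δλ/2) = 0.154970.
c = 2·atan2(√a, √(1−a)) = 0.80922 rad → d = 6371·c ≈ 5155.56 km ≈ 2783.78 nmi.

2784 nmi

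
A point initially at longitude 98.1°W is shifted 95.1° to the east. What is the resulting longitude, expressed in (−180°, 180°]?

Start at -98.1°; shift +95.1° → -3.0°.
-3.0° already lies in (−180°, 180°].

3.0°W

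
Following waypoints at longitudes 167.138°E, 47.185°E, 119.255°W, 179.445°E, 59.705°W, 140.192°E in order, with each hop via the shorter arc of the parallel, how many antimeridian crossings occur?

3

Leg 1: +167.138° → +47.185°, shortest Δλ = -119.953° (west) — does not cross 180°.
Leg 2: +47.185° → -119.255°, shortest Δλ = -166.44° (west) — does not cross 180°.
Leg 3: -119.255° → +179.445°, shortest Δλ = -61.3° (west) — crosses 180°.
Leg 4: +179.445° → -59.705°, shortest Δλ = 120.85° (east) — crosses 180°.
Leg 5: -59.705° → +140.192°, shortest Δλ = -160.103° (west) — crosses 180°.
Total crossings: 3.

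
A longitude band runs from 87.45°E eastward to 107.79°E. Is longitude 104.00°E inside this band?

Yes

Band width going east from +87.45° to +107.79°: ((107.79 − 87.45) mod 360) = 20.34°.
Offset of +104.00° east of the west edge: ((104.00 − 87.45) mod 360) = 16.55°.
16.55° ≤ 20.34° ⇒ inside.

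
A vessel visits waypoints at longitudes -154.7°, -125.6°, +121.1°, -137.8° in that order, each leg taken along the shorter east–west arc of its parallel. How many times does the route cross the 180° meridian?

Leg 1: -154.7° → -125.6°, shortest Δλ = 29.1° (east) — does not cross 180°.
Leg 2: -125.6° → +121.1°, shortest Δλ = -113.3° (west) — crosses 180°.
Leg 3: +121.1° → -137.8°, shortest Δλ = 101.1° (east) — crosses 180°.
Total crossings: 2.

2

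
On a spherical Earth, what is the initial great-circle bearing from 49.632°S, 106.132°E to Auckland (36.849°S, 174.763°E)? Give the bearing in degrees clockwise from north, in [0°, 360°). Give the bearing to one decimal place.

Δλ = 174.763 − 106.132 = 68.631°.
θ = atan2( sin Δλ · cos φ₂ , cos φ₁ · sin φ₂ − sin φ₁ · cos φ₂ · cos Δλ )
  = atan2(0.74521, -0.16627) = 102.578° → normalised to [0°, 360°): 102.578°.

102.6°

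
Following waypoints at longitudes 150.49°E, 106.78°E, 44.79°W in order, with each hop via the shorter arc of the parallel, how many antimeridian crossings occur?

Leg 1: +150.49° → +106.78°, shortest Δλ = -43.71° (west) — does not cross 180°.
Leg 2: +106.78° → -44.79°, shortest Δλ = -151.57° (west) — does not cross 180°.
Total crossings: 0.

0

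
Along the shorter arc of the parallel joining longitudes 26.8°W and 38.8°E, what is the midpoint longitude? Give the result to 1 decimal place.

Signed shortest Δλ from -26.8° to +38.8° is +65.6°.
Midpoint longitude = -26.8° + (+65.6°)/2 = -26.8° + 32.8° = +6.0°.

6.0°E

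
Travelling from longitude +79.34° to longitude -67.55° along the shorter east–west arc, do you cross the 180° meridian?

No

Signed shortest Δλ = ((-67.55 − 79.34 + 180) mod 360) − 180 = -146.89°.
Going west by 146.89° from +79.34° reaches -67.55° without touching 180°.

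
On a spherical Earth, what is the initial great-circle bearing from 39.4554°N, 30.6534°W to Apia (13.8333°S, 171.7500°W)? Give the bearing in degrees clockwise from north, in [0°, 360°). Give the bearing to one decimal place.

Δλ = -171.7500 − -30.6534 = -141.0966°.
θ = atan2( sin Δλ · cos φ₂ , cos φ₁ · sin φ₂ − sin φ₁ · cos φ₂ · cos Δλ )
  = atan2(-0.60979, 0.29558) = -64.140° → normalised to [0°, 360°): 295.860°.

295.9°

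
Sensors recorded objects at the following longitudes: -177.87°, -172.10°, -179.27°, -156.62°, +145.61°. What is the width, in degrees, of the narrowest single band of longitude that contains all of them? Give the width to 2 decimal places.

Sort the longitudes: -179.27°, -177.87°, -172.10°, -156.62°, +145.61°.
Eastward gaps between consecutive values (wrapping around): 1.40°, 5.77°, 15.48°, 302.23°, 35.12°.
Largest gap = 302.23° ⇒ minimal covering band is its complement: 360° − 302.23° = 57.77°.
Band runs from +145.61° eastward to -156.62°, crossing the antimeridian.

57.77°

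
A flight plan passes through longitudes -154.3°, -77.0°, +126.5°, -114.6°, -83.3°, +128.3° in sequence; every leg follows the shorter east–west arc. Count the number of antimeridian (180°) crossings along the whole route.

Leg 1: -154.3° → -77.0°, shortest Δλ = 77.3° (east) — does not cross 180°.
Leg 2: -77.0° → +126.5°, shortest Δλ = -156.5° (west) — crosses 180°.
Leg 3: +126.5° → -114.6°, shortest Δλ = 118.9° (east) — crosses 180°.
Leg 4: -114.6° → -83.3°, shortest Δλ = 31.3° (east) — does not cross 180°.
Leg 5: -83.3° → +128.3°, shortest Δλ = -148.4° (west) — crosses 180°.
Total crossings: 3.

3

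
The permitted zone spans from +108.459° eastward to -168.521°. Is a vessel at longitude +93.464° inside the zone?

No

Band width going east from +108.459° to -168.521°: ((-168.521 − 108.459) mod 360) = 83.020°.
Offset of +93.464° east of the west edge: ((93.464 − 108.459) mod 360) = 345.005°.
345.005° > 83.020° ⇒ outside.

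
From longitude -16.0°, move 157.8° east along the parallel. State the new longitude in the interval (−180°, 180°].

Start at -16.0°; shift +157.8° → +141.8°.
+141.8° already lies in (−180°, 180°].

+141.8°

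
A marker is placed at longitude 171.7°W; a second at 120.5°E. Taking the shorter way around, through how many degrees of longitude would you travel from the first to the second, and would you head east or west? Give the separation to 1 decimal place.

Raw difference: 120.5 − -171.7 = 292.2°.
Normalise into (−180°, 180°]: 292.2° − 360° = -67.8°.
Negative ⇒ the second point lies to the west; separation 67.8°.

67.8° west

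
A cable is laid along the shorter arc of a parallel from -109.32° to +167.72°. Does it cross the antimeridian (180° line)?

Naïve |167.72 − -109.32| = 277.04° > 180°, so the shorter arc goes the other way round — across 180°.
Signed shortest Δλ = ((167.72 − -109.32 + 180) mod 360) − 180 = -82.96°.
Going west by 82.96° from -109.32° passes through 180° before reaching +167.72°.

Yes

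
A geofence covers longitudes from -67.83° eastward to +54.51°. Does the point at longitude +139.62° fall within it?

No

Band width going east from -67.83° to +54.51°: ((54.51 − -67.83) mod 360) = 122.34°.
Offset of +139.62° east of the west edge: ((139.62 − -67.83) mod 360) = 207.45°.
207.45° > 122.34° ⇒ outside.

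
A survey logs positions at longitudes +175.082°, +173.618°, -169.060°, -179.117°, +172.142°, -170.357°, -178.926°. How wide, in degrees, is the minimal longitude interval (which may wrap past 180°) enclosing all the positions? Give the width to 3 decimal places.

Sort the longitudes: -179.117°, -178.926°, -170.357°, -169.060°, +172.142°, +173.618°, +175.082°.
Eastward gaps between consecutive values (wrapping around): 0.191°, 8.569°, 1.297°, 341.202°, 1.476°, 1.464°, 5.801°.
Largest gap = 341.202° ⇒ minimal covering band is its complement: 360° − 341.202° = 18.798°.
Band runs from +172.142° eastward to -169.060°, crossing the antimeridian.

18.798°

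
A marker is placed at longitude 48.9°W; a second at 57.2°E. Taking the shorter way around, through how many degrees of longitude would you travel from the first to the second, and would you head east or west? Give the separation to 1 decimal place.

Raw difference: 57.2 − -48.9 = 106.1°.
Normalise into (−180°, 180°]: 106.1° stays 106.1°.
Positive ⇒ the second point lies to the east; separation 106.1°.

106.1° east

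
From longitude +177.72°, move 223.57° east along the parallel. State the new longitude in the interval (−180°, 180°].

Start at +177.72°; shift +223.57° → +401.29°.
+401.29° lies outside (−180°, 180°]; subtract 360° → +41.29°.

+41.29°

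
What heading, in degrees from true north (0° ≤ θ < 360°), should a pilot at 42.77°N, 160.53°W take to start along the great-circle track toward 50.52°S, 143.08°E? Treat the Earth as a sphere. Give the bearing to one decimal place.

213.3°

Δλ = 143.08 − -160.53 = 303.61°; wrapped into (−180°, 180°]: -56.39°.
θ = atan2( sin Δλ · cos φ₂ , cos φ₁ · sin φ₂ − sin φ₁ · cos φ₂ · cos Δλ )
  = atan2(-0.52952, -0.80559) = -146.683° → normalised to [0°, 360°): 213.317°.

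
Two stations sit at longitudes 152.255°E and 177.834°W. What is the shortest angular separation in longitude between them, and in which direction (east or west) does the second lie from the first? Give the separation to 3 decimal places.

Raw difference: -177.834 − 152.255 = -330.089°.
Normalise into (−180°, 180°]: -330.089° + 360° = 29.911°.
Positive ⇒ the second point lies to the east; separation 29.911°.

29.911° east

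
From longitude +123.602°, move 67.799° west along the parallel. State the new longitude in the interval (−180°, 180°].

Start at +123.602°; shift −67.799° → +55.803°.
+55.803° already lies in (−180°, 180°].

+55.803°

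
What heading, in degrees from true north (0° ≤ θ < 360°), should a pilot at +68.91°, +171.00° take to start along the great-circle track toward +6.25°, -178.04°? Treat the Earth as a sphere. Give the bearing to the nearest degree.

168°

Δλ = -178.04 − 171.00 = -349.04°; wrapped into (−180°, 180°]: 10.96°.
θ = atan2( sin Δλ · cos φ₂ , cos φ₁ · sin φ₂ − sin φ₁ · cos φ₂ · cos Δλ )
  = atan2(0.18899, -0.87138) = 167.763° → normalised to [0°, 360°): 167.763°.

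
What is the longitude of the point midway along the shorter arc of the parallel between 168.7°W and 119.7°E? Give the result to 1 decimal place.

Signed shortest Δλ from -168.7° to +119.7° is -71.6°.
Midpoint longitude = -168.7° + (-71.6°)/2 = -168.7° − 35.8° = -204.5°.
Normalise into (−180°, 180°]: +155.5°.
(The naïve average (-168.7 + +119.7)/2 = -24.5° is on the wrong side of the globe.)

155.5°E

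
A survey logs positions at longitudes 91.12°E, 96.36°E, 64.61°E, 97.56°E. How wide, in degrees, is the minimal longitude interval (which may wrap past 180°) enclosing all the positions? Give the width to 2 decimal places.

Sort the longitudes: +64.61°, +91.12°, +96.36°, +97.56°.
Eastward gaps between consecutive values (wrapping around): 26.51°, 5.24°, 1.20°, 327.05°.
Largest gap = 327.05° ⇒ minimal covering band is its complement: 360° − 327.05° = 32.95°.
Band runs from +64.61° eastward to +97.56°.

32.95°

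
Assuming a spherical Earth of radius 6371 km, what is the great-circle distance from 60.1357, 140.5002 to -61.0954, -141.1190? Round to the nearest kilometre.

15044 km

Δλ = -141.1190 − 140.5002 = -281.6192°; wrapped into (−180°, 180°]: 78.3808°.
Δφ = -61.0954 − 60.1357 = -121.2311°.
a = sin²(Δφ/2) + cos φ₁ · cos φ₂ · sin²(Δλ/2) = 0.855350.
c = 2·atan2(√a, √(1−a)) = 2.36129 rad → d = 6371·c ≈ 15043.77 km.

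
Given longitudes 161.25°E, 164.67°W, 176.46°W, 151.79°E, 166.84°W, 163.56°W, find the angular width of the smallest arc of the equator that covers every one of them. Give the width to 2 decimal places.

Sort the longitudes: -176.46°, -166.84°, -164.67°, -163.56°, +151.79°, +161.25°.
Eastward gaps between consecutive values (wrapping around): 9.62°, 2.17°, 1.11°, 315.35°, 9.46°, 22.29°.
Largest gap = 315.35° ⇒ minimal covering band is its complement: 360° − 315.35° = 44.65°.
Band runs from +151.79° eastward to -163.56°, crossing the antimeridian.

44.65°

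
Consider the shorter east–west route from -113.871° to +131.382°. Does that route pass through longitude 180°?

Naïve |131.382 − -113.871| = 245.253° > 180°, so the shorter arc goes the other way round — across 180°.
Signed shortest Δλ = ((131.382 − -113.871 + 180) mod 360) − 180 = -114.747°.
Going west by 114.747° from -113.871° passes through 180° before reaching +131.382°.

Yes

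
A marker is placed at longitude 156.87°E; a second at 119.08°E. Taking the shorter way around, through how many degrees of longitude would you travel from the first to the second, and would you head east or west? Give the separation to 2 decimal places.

37.79° west

Raw difference: 119.08 − 156.87 = -37.79°.
Normalise into (−180°, 180°]: -37.79° stays -37.79°.
Negative ⇒ the second point lies to the west; separation 37.79°.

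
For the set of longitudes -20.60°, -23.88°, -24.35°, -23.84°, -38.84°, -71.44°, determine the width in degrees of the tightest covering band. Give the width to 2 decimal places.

50.84°

Sort the longitudes: -71.44°, -38.84°, -24.35°, -23.88°, -23.84°, -20.60°.
Eastward gaps between consecutive values (wrapping around): 32.60°, 14.49°, 0.47°, 0.04°, 3.24°, 309.16°.
Largest gap = 309.16° ⇒ minimal covering band is its complement: 360° − 309.16° = 50.84°.
Band runs from -71.44° eastward to -20.60°.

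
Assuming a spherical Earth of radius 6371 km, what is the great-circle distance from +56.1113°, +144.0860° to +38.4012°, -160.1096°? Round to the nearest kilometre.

4495 km

Δλ = -160.1096 − 144.0860 = -304.1956°; wrapped into (−180°, 180°]: 55.8044°.
Δφ = 38.4012 − 56.1113 = -17.7101°.
a = sin²(Δφ/2) + cos φ₁ · cos φ₂ · sin²(Δλ/2) = 0.119387.
c = 2·atan2(√a, √(1−a)) = 0.70560 rad → d = 6371·c ≈ 4495.35 km.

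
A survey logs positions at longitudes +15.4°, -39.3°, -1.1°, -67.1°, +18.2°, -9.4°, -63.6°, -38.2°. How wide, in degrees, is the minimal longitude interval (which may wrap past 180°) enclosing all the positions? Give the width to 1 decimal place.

Sort the longitudes: -67.1°, -63.6°, -39.3°, -38.2°, -9.4°, -1.1°, +15.4°, +18.2°.
Eastward gaps between consecutive values (wrapping around): 3.5°, 24.3°, 1.1°, 28.8°, 8.3°, 16.5°, 2.8°, 274.7°.
Largest gap = 274.7° ⇒ minimal covering band is its complement: 360° − 274.7° = 85.3°.
Band runs from -67.1° eastward to +18.2°.

85.3°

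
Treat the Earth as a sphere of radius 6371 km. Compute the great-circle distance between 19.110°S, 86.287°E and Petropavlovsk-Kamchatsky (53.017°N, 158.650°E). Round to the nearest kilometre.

10577 km

Δλ = 158.650 − 86.287 = 72.363°.
Δφ = 53.017 − -19.110 = 72.127°.
a = sin²(Δφ/2) + cos φ₁ · cos φ₂ · sin²(Δλ/2) = 0.544647.
c = 2·atan2(√a, √(1−a)) = 1.66021 rad → d = 6371·c ≈ 10577.19 km.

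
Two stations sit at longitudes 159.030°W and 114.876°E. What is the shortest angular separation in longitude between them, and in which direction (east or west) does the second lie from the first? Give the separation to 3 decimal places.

86.094° west

Raw difference: 114.876 − -159.030 = 273.906°.
Normalise into (−180°, 180°]: 273.906° − 360° = -86.094°.
Negative ⇒ the second point lies to the west; separation 86.094°.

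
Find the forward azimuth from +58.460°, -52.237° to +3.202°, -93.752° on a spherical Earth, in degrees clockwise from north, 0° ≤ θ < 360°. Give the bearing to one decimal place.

Δλ = -93.752 − -52.237 = -41.515°.
θ = atan2( sin Δλ · cos φ₂ , cos φ₁ · sin φ₂ − sin φ₁ · cos φ₂ · cos Δλ )
  = atan2(-0.66178, -0.60795) = -132.573° → normalised to [0°, 360°): 227.427°.

227.4°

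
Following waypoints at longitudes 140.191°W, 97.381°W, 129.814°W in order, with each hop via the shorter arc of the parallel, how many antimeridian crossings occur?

0

Leg 1: -140.191° → -97.381°, shortest Δλ = 42.81° (east) — does not cross 180°.
Leg 2: -97.381° → -129.814°, shortest Δλ = -32.433° (west) — does not cross 180°.
Total crossings: 0.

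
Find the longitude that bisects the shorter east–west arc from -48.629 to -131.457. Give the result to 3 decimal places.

Signed shortest Δλ from -48.629° to -131.457° is -82.828°.
Midpoint longitude = -48.629° + (-82.828°)/2 = -48.629° − 41.414° = -90.043°.

-90.043°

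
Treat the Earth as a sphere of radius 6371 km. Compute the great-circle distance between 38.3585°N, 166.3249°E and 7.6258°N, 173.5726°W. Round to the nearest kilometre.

3968 km

Δλ = -173.5726 − 166.3249 = -339.8975°; wrapped into (−180°, 180°]: 20.1025°.
Δφ = 7.6258 − 38.3585 = -30.7327°.
a = sin²(Δφ/2) + cos φ₁ · cos φ₂ · sin²(Δλ/2) = 0.093894.
c = 2·atan2(√a, √(1−a)) = 0.62286 rad → d = 6371·c ≈ 3968.25 km.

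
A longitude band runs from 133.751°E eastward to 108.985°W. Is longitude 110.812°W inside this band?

Band width going east from +133.751° to -108.985°: ((-108.985 − 133.751) mod 360) = 117.264°.
Offset of -110.812° east of the west edge: ((-110.812 − 133.751) mod 360) = 115.437°.
115.437° ≤ 117.264° ⇒ inside.

Yes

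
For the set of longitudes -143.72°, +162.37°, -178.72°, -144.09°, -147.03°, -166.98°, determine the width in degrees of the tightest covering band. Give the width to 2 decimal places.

Sort the longitudes: -178.72°, -166.98°, -147.03°, -144.09°, -143.72°, +162.37°.
Eastward gaps between consecutive values (wrapping around): 11.74°, 19.95°, 2.94°, 0.37°, 306.09°, 18.91°.
Largest gap = 306.09° ⇒ minimal covering band is its complement: 360° − 306.09° = 53.91°.
Band runs from +162.37° eastward to -143.72°, crossing the antimeridian.

53.91°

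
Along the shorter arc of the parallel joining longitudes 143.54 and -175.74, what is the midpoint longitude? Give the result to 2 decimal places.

+163.90°

Signed shortest Δλ from +143.54° to -175.74° is +40.72°.
Midpoint longitude = +143.54° + (+40.72°)/2 = +143.54° + 20.36° = +163.90°.
(The naïve average (+143.54 + -175.74)/2 = -16.1° is on the wrong side of the globe.)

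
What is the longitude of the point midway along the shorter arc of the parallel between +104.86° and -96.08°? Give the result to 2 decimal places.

-175.61°

Signed shortest Δλ from +104.86° to -96.08° is +159.06°.
Midpoint longitude = +104.86° + (+159.06°)/2 = +104.86° + 79.53° = +184.39°.
Normalise into (−180°, 180°]: -175.61°.
(The naïve average (+104.86 + -96.08)/2 = 4.39° is on the wrong side of the globe.)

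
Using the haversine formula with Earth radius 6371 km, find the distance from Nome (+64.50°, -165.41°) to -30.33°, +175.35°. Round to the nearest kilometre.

10677 km

Δλ = 175.35 − -165.41 = 340.76°; wrapped into (−180°, 180°]: -19.24°.
Δφ = -30.33 − 64.50 = -94.83°.
a = sin²(Δφ/2) + cos φ₁ · cos φ₂ · sin²(Δλ/2) = 0.552477.
c = 2·atan2(√a, √(1−a)) = 1.67594 rad → d = 6371·c ≈ 10677.44 km.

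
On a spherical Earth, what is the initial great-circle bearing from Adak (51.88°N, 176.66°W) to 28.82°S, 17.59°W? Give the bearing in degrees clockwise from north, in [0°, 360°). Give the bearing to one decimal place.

Δλ = -17.59 − -176.66 = 159.07°.
θ = atan2( sin Δλ · cos φ₂ , cos φ₁ · sin φ₂ − sin φ₁ · cos φ₂ · cos Δλ )
  = atan2(0.31298, 0.34621) = 42.114° → normalised to [0°, 360°): 42.114°.

42.1°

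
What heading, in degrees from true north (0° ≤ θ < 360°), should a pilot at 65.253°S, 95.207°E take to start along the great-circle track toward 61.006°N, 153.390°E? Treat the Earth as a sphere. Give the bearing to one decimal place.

Δλ = 153.390 − 95.207 = 58.183°.
θ = atan2( sin Δλ · cos φ₂ , cos φ₁ · sin φ₂ − sin φ₁ · cos φ₂ · cos Δλ )
  = atan2(0.41188, 0.59823) = 34.548° → normalised to [0°, 360°): 34.548°.

34.5°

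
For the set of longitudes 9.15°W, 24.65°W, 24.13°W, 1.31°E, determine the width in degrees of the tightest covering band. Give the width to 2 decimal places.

Sort the longitudes: -24.65°, -24.13°, -9.15°, +1.31°.
Eastward gaps between consecutive values (wrapping around): 0.52°, 14.98°, 10.46°, 334.04°.
Largest gap = 334.04° ⇒ minimal covering band is its complement: 360° − 334.04° = 25.96°.
Band runs from -24.65° eastward to +1.31°.

25.96°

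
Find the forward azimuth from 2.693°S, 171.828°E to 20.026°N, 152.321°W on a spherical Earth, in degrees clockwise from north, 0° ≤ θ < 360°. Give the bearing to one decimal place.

Δλ = -152.321 − 171.828 = -324.149°; wrapped into (−180°, 180°]: 35.851°.
θ = atan2( sin Δλ · cos φ₂ , cos φ₁ · sin φ₂ − sin φ₁ · cos φ₂ · cos Δλ )
  = atan2(0.55027, 0.37785) = 55.524° → normalised to [0°, 360°): 55.524°.

55.5°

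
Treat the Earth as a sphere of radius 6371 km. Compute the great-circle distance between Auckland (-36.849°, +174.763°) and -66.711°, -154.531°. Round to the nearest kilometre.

Δλ = -154.531 − 174.763 = -329.294°; wrapped into (−180°, 180°]: 30.706°.
Δφ = -66.711 − -36.849 = -29.862°.
a = sin²(Δφ/2) + cos φ₁ · cos φ₂ · sin²(Δλ/2) = 0.088565.
c = 2·atan2(√a, √(1−a)) = 0.60435 rad → d = 6371·c ≈ 3850.33 km.

3850 km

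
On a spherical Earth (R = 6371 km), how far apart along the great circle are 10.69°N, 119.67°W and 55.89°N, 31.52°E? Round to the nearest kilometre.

Δλ = 31.52 − -119.67 = 151.19°.
Δφ = 55.89 − 10.69 = 45.20°.
a = sin²(Δφ/2) + cos φ₁ · cos φ₂ · sin²(Δλ/2) = 0.664630.
c = 2·atan2(√a, √(1−a)) = 1.90632 rad → d = 6371·c ≈ 12145.14 km.

12145 km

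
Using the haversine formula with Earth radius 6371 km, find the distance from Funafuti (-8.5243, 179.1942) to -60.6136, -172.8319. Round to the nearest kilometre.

Δλ = -172.8319 − 179.1942 = -352.0261°; wrapped into (−180°, 180°]: 7.9739°.
Δφ = -60.6136 − -8.5243 = -52.0893°.
a = sin²(Δφ/2) + cos φ₁ · cos φ₂ · sin²(Δλ/2) = 0.195130.
c = 2·atan2(√a, √(1−a)) = 0.91506 rad → d = 6371·c ≈ 5829.87 km.

5830 km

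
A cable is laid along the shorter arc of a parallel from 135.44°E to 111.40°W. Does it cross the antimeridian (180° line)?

Yes

Naïve |-111.40 − 135.44| = 246.84° > 180°, so the shorter arc goes the other way round — across 180°.
Signed shortest Δλ = ((-111.40 − 135.44 + 180) mod 360) − 180 = 113.16°.
Going east by 113.16° from +135.44° passes through 180° before reaching -111.40°.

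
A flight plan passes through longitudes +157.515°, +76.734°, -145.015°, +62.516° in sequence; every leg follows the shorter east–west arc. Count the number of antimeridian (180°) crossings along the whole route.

2

Leg 1: +157.515° → +76.734°, shortest Δλ = -80.781° (west) — does not cross 180°.
Leg 2: +76.734° → -145.015°, shortest Δλ = 138.251° (east) — crosses 180°.
Leg 3: -145.015° → +62.516°, shortest Δλ = -152.469° (west) — crosses 180°.
Total crossings: 2.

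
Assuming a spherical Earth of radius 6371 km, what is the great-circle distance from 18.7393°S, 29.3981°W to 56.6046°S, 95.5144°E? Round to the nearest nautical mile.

5507 nmi

Δλ = 95.5144 − -29.3981 = 124.9125°.
Δφ = -56.6046 − -18.7393 = -37.8653°.
a = sin²(Δφ/2) + cos φ₁ · cos φ₂ · sin²(Δλ/2) = 0.515048.
c = 2·atan2(√a, √(1−a)) = 1.60090 rad → d = 6371·c ≈ 10199.32 km ≈ 5507.19 nmi.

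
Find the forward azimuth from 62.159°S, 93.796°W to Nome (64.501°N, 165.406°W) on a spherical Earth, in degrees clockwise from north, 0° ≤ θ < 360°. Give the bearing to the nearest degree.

323°

Δλ = -165.406 − -93.796 = -71.610°.
θ = atan2( sin Δλ · cos φ₂ , cos φ₁ · sin φ₂ − sin φ₁ · cos φ₂ · cos Δλ )
  = atan2(-0.40851, 0.54162) = -37.025° → normalised to [0°, 360°): 322.975°.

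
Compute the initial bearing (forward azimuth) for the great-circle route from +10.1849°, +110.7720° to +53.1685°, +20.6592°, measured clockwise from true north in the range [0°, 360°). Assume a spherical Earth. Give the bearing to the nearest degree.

Δλ = 20.6592 − 110.7720 = -90.1128°.
θ = atan2( sin Δλ · cos φ₂ , cos φ₁ · sin φ₂ − sin φ₁ · cos φ₂ · cos Δλ )
  = atan2(-0.59946, 0.78800) = -37.262° → normalised to [0°, 360°): 322.738°.

323°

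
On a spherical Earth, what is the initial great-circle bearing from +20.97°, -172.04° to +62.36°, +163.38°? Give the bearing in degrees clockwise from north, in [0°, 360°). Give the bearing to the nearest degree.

344°

Δλ = 163.38 − -172.04 = 335.42°; wrapped into (−180°, 180°]: -24.58°.
θ = atan2( sin Δλ · cos φ₂ , cos φ₁ · sin φ₂ − sin φ₁ · cos φ₂ · cos Δλ )
  = atan2(-0.19297, 0.67623) = -15.927° → normalised to [0°, 360°): 344.073°.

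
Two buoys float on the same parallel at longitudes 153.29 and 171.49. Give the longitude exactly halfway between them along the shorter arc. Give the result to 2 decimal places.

Signed shortest Δλ from +153.29° to +171.49° is +18.20°.
Midpoint longitude = +153.29° + (+18.20°)/2 = +153.29° + 9.10° = +162.39°.

+162.39°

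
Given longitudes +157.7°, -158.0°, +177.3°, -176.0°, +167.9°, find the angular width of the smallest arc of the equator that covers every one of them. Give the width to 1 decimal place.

44.3°

Sort the longitudes: -176.0°, -158.0°, +157.7°, +167.9°, +177.3°.
Eastward gaps between consecutive values (wrapping around): 18.0°, 315.7°, 10.2°, 9.4°, 6.7°.
Largest gap = 315.7° ⇒ minimal covering band is its complement: 360° − 315.7° = 44.3°.
Band runs from +157.7° eastward to -158.0°, crossing the antimeridian.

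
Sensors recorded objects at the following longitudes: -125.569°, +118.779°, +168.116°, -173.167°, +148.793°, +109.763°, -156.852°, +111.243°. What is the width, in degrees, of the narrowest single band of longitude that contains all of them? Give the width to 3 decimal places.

124.668°

Sort the longitudes: -173.167°, -156.852°, -125.569°, +109.763°, +111.243°, +118.779°, +148.793°, +168.116°.
Eastward gaps between consecutive values (wrapping around): 16.315°, 31.283°, 235.332°, 1.480°, 7.536°, 30.014°, 19.323°, 18.717°.
Largest gap = 235.332° ⇒ minimal covering band is its complement: 360° − 235.332° = 124.668°.
Band runs from +109.763° eastward to -125.569°, crossing the antimeridian.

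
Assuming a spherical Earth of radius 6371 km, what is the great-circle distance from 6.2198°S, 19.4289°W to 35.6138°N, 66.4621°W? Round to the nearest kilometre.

6762 km

Δλ = -66.4621 − -19.4289 = -47.0332°.
Δφ = 35.6138 − -6.2198 = 41.8336°.
a = sin²(Δφ/2) + cos φ₁ · cos φ₂ · sin²(Δλ/2) = 0.256129.
c = 2·atan2(√a, √(1−a)) = 1.06130 rad → d = 6371·c ≈ 6761.51 km.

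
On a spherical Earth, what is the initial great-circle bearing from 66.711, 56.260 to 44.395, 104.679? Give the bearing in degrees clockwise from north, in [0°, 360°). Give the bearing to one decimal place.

Δλ = 104.679 − 56.260 = 48.419°.
θ = atan2( sin Δλ · cos φ₂ , cos φ₁ · sin φ₂ − sin φ₁ · cos φ₂ · cos Δλ )
  = atan2(0.53448, -0.15898) = 106.565° → normalised to [0°, 360°): 106.565°.

106.6°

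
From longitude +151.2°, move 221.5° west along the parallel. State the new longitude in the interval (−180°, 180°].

-70.3°

Start at +151.2°; shift −221.5° → -70.3°.
-70.3° already lies in (−180°, 180°].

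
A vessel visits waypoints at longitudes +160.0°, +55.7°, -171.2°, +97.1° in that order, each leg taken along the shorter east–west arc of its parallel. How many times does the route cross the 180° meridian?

Leg 1: +160.0° → +55.7°, shortest Δλ = -104.3° (west) — does not cross 180°.
Leg 2: +55.7° → -171.2°, shortest Δλ = 133.1° (east) — crosses 180°.
Leg 3: -171.2° → +97.1°, shortest Δλ = -91.7° (west) — crosses 180°.
Total crossings: 2.

2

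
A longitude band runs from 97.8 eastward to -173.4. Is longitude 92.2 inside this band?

Band width going east from +97.8° to -173.4°: ((-173.4 − 97.8) mod 360) = 88.8°.
Offset of +92.2° east of the west edge: ((92.2 − 97.8) mod 360) = 354.4°.
354.4° > 88.8° ⇒ outside.

No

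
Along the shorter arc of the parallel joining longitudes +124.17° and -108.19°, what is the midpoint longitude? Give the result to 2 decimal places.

Signed shortest Δλ from +124.17° to -108.19° is +127.64°.
Midpoint longitude = +124.17° + (+127.64°)/2 = +124.17° + 63.82° = +187.99°.
Normalise into (−180°, 180°]: -172.01°.
(The naïve average (+124.17 + -108.19)/2 = 7.99° is on the wrong side of the globe.)

-172.01°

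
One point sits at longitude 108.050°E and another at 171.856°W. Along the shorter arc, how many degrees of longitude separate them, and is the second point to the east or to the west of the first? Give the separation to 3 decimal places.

Raw difference: -171.856 − 108.050 = -279.906°.
Normalise into (−180°, 180°]: -279.906° + 360° = 80.094°.
Positive ⇒ the second point lies to the east; separation 80.094°.

80.094° east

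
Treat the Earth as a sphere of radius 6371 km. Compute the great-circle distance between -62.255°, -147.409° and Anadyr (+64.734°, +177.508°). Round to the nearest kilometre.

Δλ = 177.508 − -147.409 = 324.917°; wrapped into (−180°, 180°]: -35.083°.
Δφ = 64.734 − -62.255 = 126.989°.
a = sin²(Δφ/2) + cos φ₁ · cos φ₂ · sin²(Δλ/2) = 0.818881.
c = 2·atan2(√a, √(1−a)) = 2.26239 rad → d = 6371·c ≈ 14413.66 km.

14414 km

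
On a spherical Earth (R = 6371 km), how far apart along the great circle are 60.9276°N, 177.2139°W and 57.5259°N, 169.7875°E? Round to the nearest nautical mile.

447 nmi

Δλ = 169.7875 − -177.2139 = 347.0014°; wrapped into (−180°, 180°]: -12.9986°.
Δφ = 57.5259 − 60.9276 = -3.4017°.
a = sin²(Δφ/2) + cos φ₁ · cos φ₂ · sin²(Δλ/2) = 0.004224.
c = 2·atan2(√a, √(1−a)) = 0.13007 rad → d = 6371·c ≈ 828.68 km ≈ 447.45 nmi.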